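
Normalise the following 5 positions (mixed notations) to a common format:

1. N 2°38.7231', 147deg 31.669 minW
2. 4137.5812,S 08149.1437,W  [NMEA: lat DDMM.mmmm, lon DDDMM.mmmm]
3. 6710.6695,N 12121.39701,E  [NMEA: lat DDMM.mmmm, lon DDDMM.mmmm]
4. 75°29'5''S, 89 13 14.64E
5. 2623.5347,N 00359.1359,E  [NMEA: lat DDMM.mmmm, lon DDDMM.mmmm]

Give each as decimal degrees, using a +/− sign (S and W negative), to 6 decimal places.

Point 1:
  Lat: 38.7231′ = 0.645385°; total 2.6453850
  N → positive
  Lon: 147 + 31.669/60 = 147.5278167
  W → negative
Point 2:
  Latitude: split at 2 digits → 41° and 37.5812′; 41 + 37.5812/60 = 41.6263533
  S ⇒ negate
  λ: degrees = first 3 digits = 81, minutes = 49.1437; 81 + 49.1437/60 = 81.8190617
  W → negative
Point 3:
  Latitude: degrees = first 2 digits = 67, minutes = 10.6695; 67 + 10.6695/60 = 67.1778250
  N ⇒ keep positive
  Lon: split at 3 digits → 121° and 21.39701′; 121 + 21.39701/60 = 121.3566168
  E ⇒ keep positive
Point 4:
  Latitude: 75 + 29/60 + 5/3600 = 75.4847222
  S ⇒ negate
  Longitude: 89° + 13/60 + 14.64/3600 = 89 + 0.216667 + 0.004067 = 89.2207333
  E → positive
Point 5:
  φ: degrees = first 2 digits = 26, minutes = 23.5347; 26 + 23.5347/60 = 26.3922450
  N ⇒ keep positive
  Longitude: split at 3 digits → 003° and 59.1359′; 3 + 59.1359/60 = 3.9855983
  E → positive

1. 2.645385, -147.527817
2. -41.626353, -81.819062
3. 67.177825, 121.356617
4. -75.484722, 89.220733
5. 26.392245, 3.985598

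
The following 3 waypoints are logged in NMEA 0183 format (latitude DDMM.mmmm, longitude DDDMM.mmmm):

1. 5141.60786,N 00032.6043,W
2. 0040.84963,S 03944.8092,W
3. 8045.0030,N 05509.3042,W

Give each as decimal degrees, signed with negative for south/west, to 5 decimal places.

Point 1:
  φ: split at 2 digits → 51° and 41.60786′; 51 + 41.60786/60 = 51.693464
  N ⇒ keep positive
  λ: split at 3 digits → 000° and 32.6043′; 0 + 32.6043/60 = 0.543405
  W → negative
Point 2:
  Latitude: split at 2 digits → 00° and 40.84963′; 0 + 40.84963/60 = 0.680827
  S ⇒ negate
  λ: split at 3 digits → 039° and 44.8092′; 39 + 44.8092/60 = 39.746820
  hemisphere W, so the sign is −
Point 3:
  φ: degrees = first 2 digits = 80, minutes = 45.003; 80 + 45.003/60 = 80.750050
  N ⇒ keep positive
  λ: split at 3 digits → 055° and 9.3042′; 55 + 9.3042/60 = 55.155070
  W ⇒ negate

1. 51.69346, -0.54341
2. -0.68083, -39.74682
3. 80.75005, -55.15507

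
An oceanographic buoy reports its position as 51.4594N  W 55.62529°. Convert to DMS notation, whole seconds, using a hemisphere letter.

φ: whole degrees 51; 27.56400′ → 27′ and 33.84″
Lon: whole degrees 55; 37.51740′ → 37′ and 31.04″

51°27′34″ N, 55°37′31″ W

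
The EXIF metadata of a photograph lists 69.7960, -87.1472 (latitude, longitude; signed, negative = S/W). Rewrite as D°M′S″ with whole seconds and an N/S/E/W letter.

Lat: 0.796000° → 47.76000′; 0.76000 × 60 = 45.60″
Longitude is negative → W; |value| = 87.147200
λ: 0.147200 × 60 = 8.83200′ → 8′, remainder × 60 = 49.92″

69°47′46″ N, 87°08′50″ W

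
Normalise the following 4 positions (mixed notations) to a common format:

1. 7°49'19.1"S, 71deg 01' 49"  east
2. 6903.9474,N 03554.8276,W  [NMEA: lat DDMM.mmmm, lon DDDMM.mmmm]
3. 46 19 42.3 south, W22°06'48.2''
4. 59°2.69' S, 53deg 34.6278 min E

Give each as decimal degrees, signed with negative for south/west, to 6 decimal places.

1. -7.821972, 71.030278
2. 69.065790, -35.913793
3. -46.328417, -22.113389
4. -59.044833, 53.577130

Point 1:
  Latitude: 7 + 49/60 + 19.1/3600 = 7.8219722
  hemisphere S, so the sign is −
  Lon: 71° + 1/60 + 49/3600 = 71 + 0.016667 + 0.013611 = 71.0302778
  E ⇒ keep positive
Point 2:
  Latitude: degrees = first 2 digits = 69, minutes = 3.9474; 69 + 3.9474/60 = 69.0657900
  N ⇒ keep positive
  λ: split at 3 digits → 035° and 54.8276′; 35 + 54.8276/60 = 35.9137933
  W ⇒ negate
Point 3:
  Latitude: 46 + 19/60 + 42.3/3600 = 46.3284167
  S ⇒ negate
  λ: 22° + 6/60 + 48.2/3600 = 22 + 0.100000 + 0.013389 = 22.1133889
  hemisphere W, so the sign is −
Point 4:
  φ: 59 + 2.69/60 = 59.0448333
  S → negative
  Lon: 53 + 34.6278/60 = 53.5771300
  E → positive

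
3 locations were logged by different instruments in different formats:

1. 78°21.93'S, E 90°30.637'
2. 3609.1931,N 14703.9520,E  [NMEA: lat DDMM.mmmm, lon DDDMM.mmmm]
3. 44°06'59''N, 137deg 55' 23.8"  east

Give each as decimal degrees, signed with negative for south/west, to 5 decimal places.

1. -78.36550, 90.51062
2. 36.15322, 147.06587
3. 44.11639, 137.92328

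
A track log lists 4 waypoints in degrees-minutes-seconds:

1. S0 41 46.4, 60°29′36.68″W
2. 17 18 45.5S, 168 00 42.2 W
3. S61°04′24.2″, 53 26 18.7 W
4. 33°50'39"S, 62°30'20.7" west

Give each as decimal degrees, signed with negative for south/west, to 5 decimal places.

Point 1:
  Latitude: 0 + 41/60 + 46.4/3600 = 0.696222
  S → negative
  λ: 29′ + 36.68″ = 29.61133′; 60 + 29.61133/60 = 60.493522
  hemisphere W, so the sign is −
Point 2:
  Latitude: 17 + 18/60 + 45.5/3600 = 17.312639
  S → negative
  Longitude: 168 + 0/60 + 42.2/3600 = 168.011722
  W → negative
Point 3:
  Latitude: 61° + 4/60 + 24.2/3600 = 61 + 0.066667 + 0.006722 = 61.073389
  S → negative
  λ: 53 + 26/60 + 18.7/3600 = 53.438528
  hemisphere W, so the sign is −
Point 4:
  Latitude: 33 + 50/60 + 39/3600 = 33.844167
  hemisphere S, so the sign is −
  Lon: 62 + 30/60 + 20.7/3600 = 62.505750
  W → negative

1. -0.69622, -60.49352
2. -17.31264, -168.01172
3. -61.07339, -53.43853
4. -33.84417, -62.50575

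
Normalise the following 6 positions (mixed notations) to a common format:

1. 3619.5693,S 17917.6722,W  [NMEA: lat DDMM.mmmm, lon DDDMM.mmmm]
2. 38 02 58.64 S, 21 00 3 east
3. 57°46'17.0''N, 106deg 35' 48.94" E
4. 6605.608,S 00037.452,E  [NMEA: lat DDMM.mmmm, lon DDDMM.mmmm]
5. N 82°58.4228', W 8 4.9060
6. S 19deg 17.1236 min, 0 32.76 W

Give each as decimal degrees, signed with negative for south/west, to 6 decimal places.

Point 1:
  Latitude: degrees = first 2 digits = 36, minutes = 19.5693; 36 + 19.5693/60 = 36.3261550
  S ⇒ negate
  λ: degrees = first 3 digits = 179, minutes = 17.6722; 179 + 17.6722/60 = 179.2945367
  hemisphere W, so the sign is −
Point 2:
  Latitude: 38 + 2/60 + 58.64/3600 = 38.0496222
  S ⇒ negate
  Longitude: 0′ + 3″ = 0.05000′; 21 + 0.05000/60 = 21.0008333
  E → positive
Point 3:
  φ: 57 + 46/60 + 17/3600 = 57.7713889
  N ⇒ keep positive
  Lon: 106 + 35/60 + 48.94/3600 = 106.5969278
  E ⇒ keep positive
Point 4:
  Latitude: degrees = first 2 digits = 66, minutes = 5.608; 66 + 5.608/60 = 66.0934667
  S → negative
  λ: degrees = first 3 digits = 0, minutes = 37.452; 0 + 37.452/60 = 0.6242000
  E ⇒ keep positive
Point 5:
  Latitude: 58.4228′ = 0.973713°; total 82.9737133
  N → positive
  λ: 4.906′ = 0.081767°; total 8.0817667
  W ⇒ negate
Point 6:
  Latitude: 19 + 17.1236/60 = 19.2853933
  S ⇒ negate
  Lon: 32.76′ = 0.546000°; total 0.5460000
  hemisphere W, so the sign is −

1. -36.326155, -179.294537
2. -38.049622, 21.000833
3. 57.771389, 106.596928
4. -66.093467, 0.624200
5. 82.973713, -8.081767
6. -19.285393, -0.546000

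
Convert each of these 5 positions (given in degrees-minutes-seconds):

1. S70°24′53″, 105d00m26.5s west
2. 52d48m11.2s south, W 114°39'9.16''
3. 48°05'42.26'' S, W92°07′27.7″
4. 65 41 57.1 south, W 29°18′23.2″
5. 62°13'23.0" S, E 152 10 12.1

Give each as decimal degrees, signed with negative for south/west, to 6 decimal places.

Point 1:
  Latitude: 70 + 24/60 + 53/3600 = 70.4147222
  S → negative
  Longitude: 105 + 0/60 + 26.5/3600 = 105.0073611
  hemisphere W, so the sign is −
Point 2:
  Latitude: 48′ + 11.2″ = 48.18667′; 52 + 48.18667/60 = 52.8031111
  hemisphere S, so the sign is −
  Lon: 114 + 39/60 + 9.16/3600 = 114.6525444
  W ⇒ negate
Point 3:
  Lat: 5′ + 42.26″ = 5.70433′; 48 + 5.70433/60 = 48.0950722
  S ⇒ negate
  Longitude: 92° + 7/60 + 27.7/3600 = 92 + 0.116667 + 0.007694 = 92.1243611
  W ⇒ negate
Point 4:
  Latitude: 65° + 41/60 + 57.1/3600 = 65 + 0.683333 + 0.015861 = 65.6991944
  S ⇒ negate
  Longitude: 29° + 18/60 + 23.2/3600 = 29 + 0.300000 + 0.006444 = 29.3064444
  W → negative
Point 5:
  φ: 62° + 13/60 + 23/3600 = 62 + 0.216667 + 0.006389 = 62.2230556
  S ⇒ negate
  Longitude: 152° + 10/60 + 12.1/3600 = 152 + 0.166667 + 0.003361 = 152.1700278
  E → positive

1. -70.414722, -105.007361
2. -52.803111, -114.652544
3. -48.095072, -92.124361
4. -65.699194, -29.306444
5. -62.223056, 152.170028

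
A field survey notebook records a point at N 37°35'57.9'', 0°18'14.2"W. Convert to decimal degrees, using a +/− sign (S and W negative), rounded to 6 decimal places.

37.599417, -0.303944

Latitude: 37 + 35/60 + 57.9/3600 = 37.5994167
N ⇒ keep positive
Longitude: 18′ + 14.2″ = 18.23667′; 0 + 18.23667/60 = 0.3039444
W ⇒ negate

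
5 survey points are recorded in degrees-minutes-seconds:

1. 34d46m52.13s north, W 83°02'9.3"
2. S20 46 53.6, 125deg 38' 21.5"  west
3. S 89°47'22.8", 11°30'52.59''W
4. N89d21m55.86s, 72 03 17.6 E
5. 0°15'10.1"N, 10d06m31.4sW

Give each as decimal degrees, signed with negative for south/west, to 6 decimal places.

Point 1:
  Lat: 34° + 46/60 + 52.13/3600 = 34 + 0.766667 + 0.014481 = 34.7811472
  N ⇒ keep positive
  Lon: 83 + 2/60 + 9.3/3600 = 83.0359167
  hemisphere W, so the sign is −
Point 2:
  Lat: 20° + 46/60 + 53.6/3600 = 20 + 0.766667 + 0.014889 = 20.7815556
  S ⇒ negate
  Longitude: 125° + 38/60 + 21.5/3600 = 125 + 0.633333 + 0.005972 = 125.6393056
  W → negative
Point 3:
  φ: 47′ + 22.8″ = 47.38000′; 89 + 47.38000/60 = 89.7896667
  hemisphere S, so the sign is −
  λ: 30′ + 52.59″ = 30.87650′; 11 + 30.87650/60 = 11.5146083
  W → negative
Point 4:
  Latitude: 21′ + 55.86″ = 21.93100′; 89 + 21.93100/60 = 89.3655167
  N → positive
  λ: 72° + 3/60 + 17.6/3600 = 72 + 0.050000 + 0.004889 = 72.0548889
  E ⇒ keep positive
Point 5:
  Latitude: 0° + 15/60 + 10.1/3600 = 0 + 0.250000 + 0.002806 = 0.2528056
  N ⇒ keep positive
  λ: 6′ + 31.4″ = 6.52333′; 10 + 6.52333/60 = 10.1087222
  W → negative

1. 34.781147, -83.035917
2. -20.781556, -125.639306
3. -89.789667, -11.514608
4. 89.365517, 72.054889
5. 0.252806, -10.108722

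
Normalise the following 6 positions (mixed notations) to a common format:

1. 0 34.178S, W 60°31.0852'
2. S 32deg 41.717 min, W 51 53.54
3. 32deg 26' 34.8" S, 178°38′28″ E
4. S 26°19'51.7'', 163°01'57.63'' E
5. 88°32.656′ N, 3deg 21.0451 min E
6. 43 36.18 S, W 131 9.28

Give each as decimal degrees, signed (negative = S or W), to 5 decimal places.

Point 1:
  Latitude: 0 + 34.178/60 = 0.569633
  S → negative
  λ: 60 + 31.0852/60 = 60.518087
  W ⇒ negate
Point 2:
  Latitude: 41.717′ = 0.695283°; total 32.695283
  S → negative
  Lon: 53.54′ = 0.892333°; total 51.892333
  hemisphere W, so the sign is −
Point 3:
  φ: 26′ + 34.8″ = 26.58000′; 32 + 26.58000/60 = 32.443000
  S → negative
  Longitude: 38′ + 28″ = 38.46667′; 178 + 38.46667/60 = 178.641111
  E ⇒ keep positive
Point 4:
  φ: 19′ + 51.7″ = 19.86167′; 26 + 19.86167/60 = 26.331028
  hemisphere S, so the sign is −
  Longitude: 1′ + 57.63″ = 1.96050′; 163 + 1.96050/60 = 163.032675
  E ⇒ keep positive
Point 5:
  φ: 88 + 32.656/60 = 88.544267
  N ⇒ keep positive
  Longitude: 21.0451′ = 0.350752°; total 3.350752
  E ⇒ keep positive
Point 6:
  Lat: 36.18′ = 0.603000°; total 43.603000
  hemisphere S, so the sign is −
  λ: 131 + 9.28/60 = 131.154667
  hemisphere W, so the sign is −

1. -0.56963, -60.51809
2. -32.69528, -51.89233
3. -32.44300, 178.64111
4. -26.33103, 163.03268
5. 88.54427, 3.35075
6. -43.60300, -131.15467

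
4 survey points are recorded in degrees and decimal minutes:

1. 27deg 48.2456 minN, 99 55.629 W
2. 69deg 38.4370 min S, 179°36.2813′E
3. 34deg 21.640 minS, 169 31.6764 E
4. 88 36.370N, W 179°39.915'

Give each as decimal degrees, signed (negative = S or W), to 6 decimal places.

1. 27.804093, -99.927150
2. -69.640617, 179.604688
3. -34.360667, 169.527940
4. 88.606167, -179.665250

Point 1:
  Latitude: 27 + 48.2456/60 = 27.8040933
  N ⇒ keep positive
  Lon: 99 + 55.629/60 = 99.9271500
  W ⇒ negate
Point 2:
  Lat: 38.437′ = 0.640617°; total 69.6406167
  hemisphere S, so the sign is −
  λ: 36.2813′ = 0.604688°; total 179.6046883
  E ⇒ keep positive
Point 3:
  φ: 34 + 21.64/60 = 34.3606667
  S ⇒ negate
  Lon: 31.6764′ = 0.527940°; total 169.5279400
  E → positive
Point 4:
  Latitude: 36.37′ = 0.606167°; total 88.6061667
  N → positive
  Longitude: 39.915′ = 0.665250°; total 179.6652500
  hemisphere W, so the sign is −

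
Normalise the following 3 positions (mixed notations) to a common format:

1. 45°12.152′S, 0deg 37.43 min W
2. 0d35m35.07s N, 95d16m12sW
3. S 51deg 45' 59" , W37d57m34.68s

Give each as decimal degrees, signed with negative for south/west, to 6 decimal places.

1. -45.202533, -0.623833
2. 0.593075, -95.270000
3. -51.766389, -37.959633

Point 1:
  φ: 45 + 12.152/60 = 45.2025333
  S ⇒ negate
  λ: 0 + 37.43/60 = 0.6238333
  W ⇒ negate
Point 2:
  φ: 0 + 35/60 + 35.07/3600 = 0.5930750
  N ⇒ keep positive
  Lon: 95° + 16/60 + 12/3600 = 95 + 0.266667 + 0.003333 = 95.2700000
  W → negative
Point 3:
  φ: 45′ + 59″ = 45.98333′; 51 + 45.98333/60 = 51.7663889
  S → negative
  Longitude: 37 + 57/60 + 34.68/3600 = 37.9596333
  hemisphere W, so the sign is −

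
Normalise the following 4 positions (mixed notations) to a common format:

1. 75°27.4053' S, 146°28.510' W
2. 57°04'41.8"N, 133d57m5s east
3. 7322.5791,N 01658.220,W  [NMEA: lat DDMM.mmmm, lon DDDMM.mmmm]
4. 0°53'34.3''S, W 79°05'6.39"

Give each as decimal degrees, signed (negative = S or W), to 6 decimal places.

1. -75.456755, -146.475167
2. 57.078278, 133.951389
3. 73.376318, -16.970333
4. -0.892861, -79.085108

Point 1:
  Latitude: 75 + 27.4053/60 = 75.4567550
  hemisphere S, so the sign is −
  Longitude: 146 + 28.51/60 = 146.4751667
  W → negative
Point 2:
  Latitude: 57° + 4/60 + 41.8/3600 = 57 + 0.066667 + 0.011611 = 57.0782778
  N ⇒ keep positive
  Longitude: 133 + 57/60 + 5/3600 = 133.9513889
  E ⇒ keep positive
Point 3:
  Lat: degrees = first 2 digits = 73, minutes = 22.5791; 73 + 22.5791/60 = 73.3763183
  N → positive
  λ: split at 3 digits → 016° and 58.22′; 16 + 58.22/60 = 16.9703333
  hemisphere W, so the sign is −
Point 4:
  Lat: 0 + 53/60 + 34.3/3600 = 0.8928611
  hemisphere S, so the sign is −
  λ: 79 + 5/60 + 6.39/3600 = 79.0851083
  W → negative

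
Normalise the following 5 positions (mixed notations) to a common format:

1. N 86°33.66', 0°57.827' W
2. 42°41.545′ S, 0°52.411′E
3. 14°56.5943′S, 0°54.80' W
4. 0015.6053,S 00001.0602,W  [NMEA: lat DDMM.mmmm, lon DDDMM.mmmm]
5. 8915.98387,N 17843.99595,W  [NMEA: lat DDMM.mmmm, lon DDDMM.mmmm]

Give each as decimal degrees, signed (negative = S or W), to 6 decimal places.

1. 86.561000, -0.963783
2. -42.692417, 0.873517
3. -14.943238, -0.913333
4. -0.260088, -0.017670
5. 89.266398, -178.733266

Point 1:
  Latitude: 33.66′ = 0.561000°; total 86.5610000
  N ⇒ keep positive
  Lon: 57.827′ = 0.963783°; total 0.9637833
  hemisphere W, so the sign is −
Point 2:
  Lat: 41.545′ = 0.692417°; total 42.6924167
  S → negative
  λ: 52.411′ = 0.873517°; total 0.8735167
  E → positive
Point 3:
  Latitude: 14 + 56.5943/60 = 14.9432383
  S → negative
  Lon: 54.8′ = 0.913333°; total 0.9133333
  hemisphere W, so the sign is −
Point 4:
  Lat: degrees = first 2 digits = 0, minutes = 15.6053; 0 + 15.6053/60 = 0.2600883
  S → negative
  λ: degrees = first 3 digits = 0, minutes = 1.0602; 0 + 1.0602/60 = 0.0176700
  W ⇒ negate
Point 5:
  φ: degrees = first 2 digits = 89, minutes = 15.98387; 89 + 15.98387/60 = 89.2663978
  N ⇒ keep positive
  Lon: degrees = first 3 digits = 178, minutes = 43.99595; 178 + 43.99595/60 = 178.7332658
  hemisphere W, so the sign is −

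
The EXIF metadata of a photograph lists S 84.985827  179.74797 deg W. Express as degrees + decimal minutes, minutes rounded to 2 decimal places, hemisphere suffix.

84° 59.15′ S, 179° 44.88′ W

φ: fractional part 0.985827 → 59.1496 minutes
Lon: fractional part 0.747970 → 44.8782 minutes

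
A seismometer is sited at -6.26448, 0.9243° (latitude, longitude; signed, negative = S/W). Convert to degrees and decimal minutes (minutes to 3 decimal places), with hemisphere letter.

6° 15.869′ S, 0° 55.458′ E

Latitude is negative → S; |value| = 6.264480
Latitude: minutes = (6.264480 − 6) × 60 = 15.86880
λ: fractional part 0.924300 → 55.45800 minutes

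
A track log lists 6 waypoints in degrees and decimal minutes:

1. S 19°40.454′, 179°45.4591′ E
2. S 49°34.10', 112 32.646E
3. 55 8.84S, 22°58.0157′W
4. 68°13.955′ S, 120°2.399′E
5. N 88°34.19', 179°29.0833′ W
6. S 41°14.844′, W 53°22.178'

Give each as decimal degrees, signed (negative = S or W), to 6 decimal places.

1. -19.674233, 179.757652
2. -49.568333, 112.544100
3. -55.147333, -22.966928
4. -68.232583, 120.039983
5. 88.569833, -179.484722
6. -41.247400, -53.369633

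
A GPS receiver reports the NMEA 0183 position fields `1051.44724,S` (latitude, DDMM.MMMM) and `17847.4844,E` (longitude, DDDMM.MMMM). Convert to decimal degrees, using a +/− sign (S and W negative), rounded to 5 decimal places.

Lat: split at 2 digits → 10° and 51.44724′; 10 + 51.44724/60 = 10.857454
S → negative
Lon: split at 3 digits → 178° and 47.4844′; 178 + 47.4844/60 = 178.791407
E → positive

-10.85745, 178.79141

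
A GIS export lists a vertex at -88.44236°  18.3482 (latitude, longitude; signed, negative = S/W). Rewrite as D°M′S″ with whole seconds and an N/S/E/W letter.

Latitude is negative → S; |value| = 88.442360
φ: whole degrees 88; 26.54160′ → 26′ and 32.50″
Longitude: 0.348200° → 20.89200′; 0.89200 × 60 = 53.52″

88°26′32″ S, 18°20′54″ E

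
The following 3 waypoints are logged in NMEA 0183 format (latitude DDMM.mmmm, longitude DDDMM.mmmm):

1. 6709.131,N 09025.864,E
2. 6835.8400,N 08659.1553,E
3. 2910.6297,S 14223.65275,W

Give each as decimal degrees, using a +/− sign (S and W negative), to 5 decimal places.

Point 1:
  φ: degrees = first 2 digits = 67, minutes = 9.131; 67 + 9.131/60 = 67.152183
  N → positive
  λ: split at 3 digits → 090° and 25.864′; 90 + 25.864/60 = 90.431067
  E ⇒ keep positive
Point 2:
  Latitude: degrees = first 2 digits = 68, minutes = 35.84; 68 + 35.84/60 = 68.597333
  N → positive
  Longitude: split at 3 digits → 086° and 59.1553′; 86 + 59.1553/60 = 86.985922
  E → positive
Point 3:
  Lat: degrees = first 2 digits = 29, minutes = 10.6297; 29 + 10.6297/60 = 29.177162
  S ⇒ negate
  Lon: degrees = first 3 digits = 142, minutes = 23.65275; 142 + 23.65275/60 = 142.394213
  hemisphere W, so the sign is −

1. 67.15218, 90.43107
2. 68.59733, 86.98592
3. -29.17716, -142.39421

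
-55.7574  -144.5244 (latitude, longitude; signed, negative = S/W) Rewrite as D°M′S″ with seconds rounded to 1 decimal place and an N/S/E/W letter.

55°45′26.6″ S, 144°31′27.8″ W

Latitude is negative → S; |value| = 55.757400
Latitude: 0.757400° → 45.44400′; 0.44400 × 60 = 26.640″
Longitude is negative → W; |value| = 144.524400
Longitude: 0.524400° → 31.46400′; 0.46400 × 60 = 27.840″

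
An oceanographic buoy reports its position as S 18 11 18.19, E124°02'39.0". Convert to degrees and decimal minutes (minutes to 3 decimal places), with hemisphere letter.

18° 11.303′ S, 124° 2.650′ E

Lat: 11 + 18.19/60 = 11.30317′
Longitude: seconds/60 = 0.65000; minutes = 2 + 0.65000 = 2.65000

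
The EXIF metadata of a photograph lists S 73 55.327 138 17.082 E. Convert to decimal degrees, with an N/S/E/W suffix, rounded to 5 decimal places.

Lat: 73 + 55.327/60 = 73.922117
Longitude: 138 + 17.082/60 = 138.284700

73.92212° S, 138.28470° E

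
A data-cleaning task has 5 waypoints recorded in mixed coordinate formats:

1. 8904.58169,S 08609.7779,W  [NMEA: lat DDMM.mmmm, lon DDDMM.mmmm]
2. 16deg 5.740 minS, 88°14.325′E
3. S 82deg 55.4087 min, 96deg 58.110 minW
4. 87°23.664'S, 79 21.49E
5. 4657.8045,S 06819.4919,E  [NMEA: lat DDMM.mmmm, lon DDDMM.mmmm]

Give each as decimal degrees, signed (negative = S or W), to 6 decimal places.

Point 1:
  Lat: degrees = first 2 digits = 89, minutes = 4.58169; 89 + 4.58169/60 = 89.0763615
  hemisphere S, so the sign is −
  Lon: split at 3 digits → 086° and 9.7779′; 86 + 9.7779/60 = 86.1629650
  W → negative
Point 2:
  Latitude: 5.74′ = 0.095667°; total 16.0956667
  hemisphere S, so the sign is −
  Longitude: 14.325′ = 0.238750°; total 88.2387500
  E ⇒ keep positive
Point 3:
  Latitude: 55.4087′ = 0.923478°; total 82.9234783
  S ⇒ negate
  Lon: 96 + 58.11/60 = 96.9685000
  W → negative
Point 4:
  φ: 23.664′ = 0.394400°; total 87.3944000
  S ⇒ negate
  Longitude: 79 + 21.49/60 = 79.3581667
  E → positive
Point 5:
  Lat: degrees = first 2 digits = 46, minutes = 57.8045; 46 + 57.8045/60 = 46.9634083
  hemisphere S, so the sign is −
  Lon: split at 3 digits → 068° and 19.4919′; 68 + 19.4919/60 = 68.3248650
  E → positive

1. -89.076362, -86.162965
2. -16.095667, 88.238750
3. -82.923478, -96.968500
4. -87.394400, 79.358167
5. -46.963408, 68.324865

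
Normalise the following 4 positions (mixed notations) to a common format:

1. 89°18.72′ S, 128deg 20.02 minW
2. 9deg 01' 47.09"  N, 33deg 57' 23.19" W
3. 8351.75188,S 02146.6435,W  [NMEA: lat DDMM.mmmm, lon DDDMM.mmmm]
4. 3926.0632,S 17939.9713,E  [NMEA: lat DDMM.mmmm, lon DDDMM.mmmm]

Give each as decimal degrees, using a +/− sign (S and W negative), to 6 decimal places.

Point 1:
  Latitude: 89 + 18.72/60 = 89.3120000
  S ⇒ negate
  λ: 128 + 20.02/60 = 128.3336667
  W → negative
Point 2:
  φ: 9° + 1/60 + 47.09/3600 = 9 + 0.016667 + 0.013081 = 9.0297472
  N → positive
  Longitude: 57′ + 23.19″ = 57.38650′; 33 + 57.38650/60 = 33.9564417
  W → negative
Point 3:
  Lat: split at 2 digits → 83° and 51.75188′; 83 + 51.75188/60 = 83.8625313
  S → negative
  Lon: split at 3 digits → 021° and 46.6435′; 21 + 46.6435/60 = 21.7773917
  hemisphere W, so the sign is −
Point 4:
  Latitude: split at 2 digits → 39° and 26.0632′; 39 + 26.0632/60 = 39.4343867
  S → negative
  Longitude: split at 3 digits → 179° and 39.9713′; 179 + 39.9713/60 = 179.6661883
  E ⇒ keep positive

1. -89.312000, -128.333667
2. 9.029747, -33.956442
3. -83.862531, -21.777392
4. -39.434387, 179.666188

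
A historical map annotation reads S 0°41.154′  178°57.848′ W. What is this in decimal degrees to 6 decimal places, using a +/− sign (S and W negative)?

-0.685900, -178.964133

Lat: 0 + 41.154/60 = 0.6859000
hemisphere S, so the sign is −
λ: 57.848′ = 0.964133°; total 178.9641333
hemisphere W, so the sign is −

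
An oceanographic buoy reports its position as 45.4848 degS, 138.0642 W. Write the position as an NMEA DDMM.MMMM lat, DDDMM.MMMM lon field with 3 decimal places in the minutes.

Lat: 45° + 0.484800 × 60 = 45° 29.08800′
Lon: fractional part 0.064200 → 3.85200 minutes

4529.088,S / 13803.852,W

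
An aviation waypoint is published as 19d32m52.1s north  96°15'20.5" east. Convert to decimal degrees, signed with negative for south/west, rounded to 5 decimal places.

Latitude: 19° + 32/60 + 52.1/3600 = 19 + 0.533333 + 0.014472 = 19.547806
N ⇒ keep positive
Longitude: 15′ + 20.5″ = 15.34167′; 96 + 15.34167/60 = 96.255694
E ⇒ keep positive

19.54781, 96.25569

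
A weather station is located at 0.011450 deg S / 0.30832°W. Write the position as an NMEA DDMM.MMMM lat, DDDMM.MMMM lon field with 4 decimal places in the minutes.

φ: fractional part 0.011450 → 0.687000 minutes
Lon: fractional part 0.308320 → 18.499200 minutes

0000.6870,S / 00018.4992,W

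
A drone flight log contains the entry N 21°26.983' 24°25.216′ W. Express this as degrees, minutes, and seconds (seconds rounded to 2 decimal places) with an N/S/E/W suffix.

21°26′58.98″ N, 24°25′12.96″ W

Latitude: fractional minutes 0.98300 × 60 = 58.9800″
λ: 25.21600′ → 25′ and 0.21600 × 60 = 12.9600″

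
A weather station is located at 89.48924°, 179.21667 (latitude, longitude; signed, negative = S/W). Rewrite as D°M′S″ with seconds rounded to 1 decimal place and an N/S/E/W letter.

Latitude: 0.489240° → 29.35440′; 0.35440 × 60 = 21.264″
Longitude: whole degrees 179; 13.00020′ → 13′ and 0.012″

89°29′21.3″ N, 179°13′0.0″ E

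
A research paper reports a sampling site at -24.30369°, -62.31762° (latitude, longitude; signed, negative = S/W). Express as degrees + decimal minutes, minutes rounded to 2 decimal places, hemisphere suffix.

24° 18.22′ S, 62° 19.06′ W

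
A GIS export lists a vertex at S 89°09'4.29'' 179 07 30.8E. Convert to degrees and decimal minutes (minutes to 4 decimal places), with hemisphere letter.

Latitude: seconds/60 = 0.07150; minutes = 9 + 0.07150 = 9.071500
λ: 7 + 30.8/60 = 7.513333′

89° 9.0715′ S, 179° 7.5133′ E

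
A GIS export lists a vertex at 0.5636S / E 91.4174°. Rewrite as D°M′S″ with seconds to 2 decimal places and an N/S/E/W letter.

0°33′48.96″ S, 91°25′2.64″ E

Latitude: whole degrees 0; 33.81600′ → 33′ and 48.9600″
Lon: 0.417400 × 60 = 25.04400′ → 25′, remainder × 60 = 2.6400″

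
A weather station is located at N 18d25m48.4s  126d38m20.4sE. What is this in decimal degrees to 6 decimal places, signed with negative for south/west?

18.430111, 126.639000

Lat: 18 + 25/60 + 48.4/3600 = 18.4301111
N ⇒ keep positive
Longitude: 38′ + 20.4″ = 38.34000′; 126 + 38.34000/60 = 126.6390000
E → positive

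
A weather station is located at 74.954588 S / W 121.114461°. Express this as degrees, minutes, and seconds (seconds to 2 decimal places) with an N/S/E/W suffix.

φ: whole degrees 74; 57.27528′ → 57′ and 16.5168″
λ: whole degrees 121; 6.86766′ → 6′ and 52.0596″

74°57′16.52″ S, 121°06′52.06″ W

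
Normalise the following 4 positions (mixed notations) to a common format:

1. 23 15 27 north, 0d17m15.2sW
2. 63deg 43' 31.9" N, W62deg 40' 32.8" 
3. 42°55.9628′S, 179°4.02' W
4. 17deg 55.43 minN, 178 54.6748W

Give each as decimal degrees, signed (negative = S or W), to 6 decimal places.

1. 23.257500, -0.287556
2. 63.725528, -62.675778
3. -42.932713, -179.067000
4. 17.923833, -178.911247

Point 1:
  Latitude: 15′ + 27″ = 15.45000′; 23 + 15.45000/60 = 23.2575000
  N ⇒ keep positive
  Lon: 17′ + 15.2″ = 17.25333′; 0 + 17.25333/60 = 0.2875556
  W ⇒ negate
Point 2:
  Lat: 43′ + 31.9″ = 43.53167′; 63 + 43.53167/60 = 63.7255278
  N ⇒ keep positive
  Lon: 62° + 40/60 + 32.8/3600 = 62 + 0.666667 + 0.009111 = 62.6757778
  hemisphere W, so the sign is −
Point 3:
  Lat: 55.9628′ = 0.932713°; total 42.9327133
  hemisphere S, so the sign is −
  Longitude: 4.02′ = 0.067000°; total 179.0670000
  W → negative
Point 4:
  φ: 17 + 55.43/60 = 17.9238333
  N ⇒ keep positive
  λ: 54.6748′ = 0.911247°; total 178.9112467
  W → negative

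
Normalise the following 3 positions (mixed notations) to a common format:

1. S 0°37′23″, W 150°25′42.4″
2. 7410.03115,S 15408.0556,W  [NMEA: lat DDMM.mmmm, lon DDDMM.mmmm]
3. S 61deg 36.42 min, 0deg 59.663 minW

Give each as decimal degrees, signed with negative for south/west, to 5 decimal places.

1. -0.62306, -150.42844
2. -74.16719, -154.13426
3. -61.60700, -0.99438

Point 1:
  φ: 37′ + 23″ = 37.38333′; 0 + 37.38333/60 = 0.623056
  hemisphere S, so the sign is −
  Longitude: 150 + 25/60 + 42.4/3600 = 150.428444
  W → negative
Point 2:
  φ: split at 2 digits → 74° and 10.03115′; 74 + 10.03115/60 = 74.167186
  S ⇒ negate
  λ: split at 3 digits → 154° and 8.0556′; 154 + 8.0556/60 = 154.134260
  W → negative
Point 3:
  Latitude: 36.42′ = 0.607000°; total 61.607000
  S ⇒ negate
  Longitude: 59.663′ = 0.994383°; total 0.994383
  hemisphere W, so the sign is −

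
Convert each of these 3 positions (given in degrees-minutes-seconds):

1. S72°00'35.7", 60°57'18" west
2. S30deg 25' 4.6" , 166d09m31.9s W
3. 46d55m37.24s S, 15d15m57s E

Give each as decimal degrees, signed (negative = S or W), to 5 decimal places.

Point 1:
  φ: 72° + 0/60 + 35.7/3600 = 72 + 0.000000 + 0.009917 = 72.009917
  S → negative
  λ: 57′ + 18″ = 57.30000′; 60 + 57.30000/60 = 60.955000
  W ⇒ negate
Point 2:
  φ: 25′ + 4.6″ = 25.07667′; 30 + 25.07667/60 = 30.417944
  hemisphere S, so the sign is −
  Longitude: 166 + 9/60 + 31.9/3600 = 166.158861
  W → negative
Point 3:
  φ: 46 + 55/60 + 37.24/3600 = 46.927011
  S → negative
  Longitude: 15′ + 57″ = 15.95000′; 15 + 15.95000/60 = 15.265833
  E ⇒ keep positive

1. -72.00992, -60.95500
2. -30.41794, -166.15886
3. -46.92701, 15.26583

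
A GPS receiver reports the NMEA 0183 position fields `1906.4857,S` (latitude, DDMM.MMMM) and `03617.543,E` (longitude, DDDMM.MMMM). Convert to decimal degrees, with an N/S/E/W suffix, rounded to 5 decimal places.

19.10810° S, 36.29238° E

Latitude: degrees = first 2 digits = 19, minutes = 6.4857; 19 + 6.4857/60 = 19.108095
Longitude: split at 3 digits → 036° and 17.543′; 36 + 17.543/60 = 36.292383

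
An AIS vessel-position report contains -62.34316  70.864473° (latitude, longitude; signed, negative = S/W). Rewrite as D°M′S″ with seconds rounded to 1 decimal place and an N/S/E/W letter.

62°20′35.4″ S, 70°51′52.1″ E

Latitude is negative → S; |value| = 62.343160
φ: whole degrees 62; 20.58960′ → 20′ and 35.376″
Longitude: whole degrees 70; 51.86838′ → 51′ and 52.103″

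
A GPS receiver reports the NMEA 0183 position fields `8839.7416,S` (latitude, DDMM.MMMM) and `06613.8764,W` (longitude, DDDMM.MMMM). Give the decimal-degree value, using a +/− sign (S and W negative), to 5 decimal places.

-88.66236, -66.23127

φ: split at 2 digits → 88° and 39.7416′; 88 + 39.7416/60 = 88.662360
S ⇒ negate
Lon: degrees = first 3 digits = 66, minutes = 13.8764; 66 + 13.8764/60 = 66.231273
W → negative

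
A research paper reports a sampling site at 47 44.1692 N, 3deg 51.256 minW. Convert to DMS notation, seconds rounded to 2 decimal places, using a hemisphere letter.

Latitude: 44.16920′ → 44′ and 0.16920 × 60 = 10.1520″
Longitude: fractional minutes 0.25600 × 60 = 15.3600″

47°44′10.15″ N, 3°51′15.36″ W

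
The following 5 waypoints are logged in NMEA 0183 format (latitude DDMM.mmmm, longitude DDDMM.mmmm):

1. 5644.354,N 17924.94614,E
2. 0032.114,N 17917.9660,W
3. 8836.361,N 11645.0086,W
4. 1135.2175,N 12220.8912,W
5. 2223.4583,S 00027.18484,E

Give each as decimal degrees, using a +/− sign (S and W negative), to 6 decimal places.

Point 1:
  φ: degrees = first 2 digits = 56, minutes = 44.354; 56 + 44.354/60 = 56.7392333
  N → positive
  Longitude: split at 3 digits → 179° and 24.94614′; 179 + 24.94614/60 = 179.4157690
  E → positive
Point 2:
  Latitude: split at 2 digits → 00° and 32.114′; 0 + 32.114/60 = 0.5352333
  N → positive
  Lon: degrees = first 3 digits = 179, minutes = 17.966; 179 + 17.966/60 = 179.2994333
  hemisphere W, so the sign is −
Point 3:
  Lat: degrees = first 2 digits = 88, minutes = 36.361; 88 + 36.361/60 = 88.6060167
  N → positive
  Longitude: split at 3 digits → 116° and 45.0086′; 116 + 45.0086/60 = 116.7501433
  hemisphere W, so the sign is −
Point 4:
  Lat: split at 2 digits → 11° and 35.2175′; 11 + 35.2175/60 = 11.5869583
  N ⇒ keep positive
  λ: split at 3 digits → 122° and 20.8912′; 122 + 20.8912/60 = 122.3481867
  W → negative
Point 5:
  Lat: degrees = first 2 digits = 22, minutes = 23.4583; 22 + 23.4583/60 = 22.3909717
  S ⇒ negate
  Lon: split at 3 digits → 000° and 27.18484′; 0 + 27.18484/60 = 0.4530807
  E ⇒ keep positive

1. 56.739233, 179.415769
2. 0.535233, -179.299433
3. 88.606017, -116.750143
4. 11.586958, -122.348187
5. -22.390972, 0.453081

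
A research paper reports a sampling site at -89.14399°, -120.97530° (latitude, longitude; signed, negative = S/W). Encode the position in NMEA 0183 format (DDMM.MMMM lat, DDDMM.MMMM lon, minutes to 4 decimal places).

Latitude is negative → S; |value| = 89.143990
φ: minutes = (89.143990 − 89) × 60 = 8.639400
Longitude is negative → W; |value| = 120.975300
Lon: minutes = (120.975300 − 120) × 60 = 58.518000

8908.6394,S / 12058.5180,W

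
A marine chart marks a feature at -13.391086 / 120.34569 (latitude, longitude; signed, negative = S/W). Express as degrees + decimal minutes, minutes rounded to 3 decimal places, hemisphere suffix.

Latitude is negative → S; |value| = 13.391086
Latitude: fractional part 0.391086 → 23.46516 minutes
λ: fractional part 0.345690 → 20.74140 minutes

13° 23.465′ S, 120° 20.741′ E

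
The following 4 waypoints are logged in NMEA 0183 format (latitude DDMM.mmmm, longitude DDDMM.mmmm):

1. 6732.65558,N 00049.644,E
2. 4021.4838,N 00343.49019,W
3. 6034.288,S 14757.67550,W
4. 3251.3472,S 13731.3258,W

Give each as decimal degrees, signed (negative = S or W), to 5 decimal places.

1. 67.54426, 0.82740
2. 40.35806, -3.72484
3. -60.57147, -147.96126
4. -32.85579, -137.52210

Point 1:
  Latitude: degrees = first 2 digits = 67, minutes = 32.65558; 67 + 32.65558/60 = 67.544260
  N ⇒ keep positive
  λ: split at 3 digits → 000° and 49.644′; 0 + 49.644/60 = 0.827400
  E → positive
Point 2:
  Lat: degrees = first 2 digits = 40, minutes = 21.4838; 40 + 21.4838/60 = 40.358063
  N ⇒ keep positive
  Lon: split at 3 digits → 003° and 43.49019′; 3 + 43.49019/60 = 3.724837
  hemisphere W, so the sign is −
Point 3:
  φ: degrees = first 2 digits = 60, minutes = 34.288; 60 + 34.288/60 = 60.571467
  S ⇒ negate
  Lon: split at 3 digits → 147° and 57.6755′; 147 + 57.6755/60 = 147.961258
  W → negative
Point 4:
  Lat: split at 2 digits → 32° and 51.3472′; 32 + 51.3472/60 = 32.855787
  hemisphere S, so the sign is −
  λ: degrees = first 3 digits = 137, minutes = 31.3258; 137 + 31.3258/60 = 137.522097
  W ⇒ negate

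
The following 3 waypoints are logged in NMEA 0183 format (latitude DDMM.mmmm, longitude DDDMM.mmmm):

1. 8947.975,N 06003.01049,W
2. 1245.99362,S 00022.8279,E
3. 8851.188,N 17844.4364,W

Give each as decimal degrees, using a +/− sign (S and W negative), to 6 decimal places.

1. 89.799583, -60.050175
2. -12.766560, 0.380465
3. 88.853133, -178.740607

Point 1:
  Latitude: split at 2 digits → 89° and 47.975′; 89 + 47.975/60 = 89.7995833
  N → positive
  Lon: degrees = first 3 digits = 60, minutes = 3.01049; 60 + 3.01049/60 = 60.0501748
  W → negative
Point 2:
  φ: degrees = first 2 digits = 12, minutes = 45.99362; 12 + 45.99362/60 = 12.7665603
  S → negative
  Longitude: split at 3 digits → 000° and 22.8279′; 0 + 22.8279/60 = 0.3804650
  E ⇒ keep positive
Point 3:
  Lat: degrees = first 2 digits = 88, minutes = 51.188; 88 + 51.188/60 = 88.8531333
  N → positive
  λ: split at 3 digits → 178° and 44.4364′; 178 + 44.4364/60 = 178.7406067
  W ⇒ negate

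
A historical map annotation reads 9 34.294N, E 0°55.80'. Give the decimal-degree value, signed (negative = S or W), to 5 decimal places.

Lat: 34.294′ = 0.571567°; total 9.571567
N → positive
λ: 55.8′ = 0.930000°; total 0.930000
E → positive

9.57157, 0.93000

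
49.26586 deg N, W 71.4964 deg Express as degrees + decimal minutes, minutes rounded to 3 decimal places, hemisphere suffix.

49° 15.952′ N, 71° 29.784′ W

Lat: minutes = (49.265860 − 49) × 60 = 15.95160
Lon: fractional part 0.496400 → 29.78400 minutes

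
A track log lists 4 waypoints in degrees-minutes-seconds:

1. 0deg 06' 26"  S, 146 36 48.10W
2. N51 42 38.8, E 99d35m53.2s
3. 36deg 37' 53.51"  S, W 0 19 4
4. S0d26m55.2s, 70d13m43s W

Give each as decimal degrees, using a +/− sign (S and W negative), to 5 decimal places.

Point 1:
  φ: 0° + 6/60 + 26/3600 = 0 + 0.100000 + 0.007222 = 0.107222
  S → negative
  λ: 146 + 36/60 + 48.1/3600 = 146.613361
  hemisphere W, so the sign is −
Point 2:
  Lat: 42′ + 38.8″ = 42.64667′; 51 + 42.64667/60 = 51.710778
  N ⇒ keep positive
  λ: 99 + 35/60 + 53.2/3600 = 99.598111
  E ⇒ keep positive
Point 3:
  Lat: 36 + 37/60 + 53.51/3600 = 36.631531
  hemisphere S, so the sign is −
  λ: 0 + 19/60 + 4/3600 = 0.317778
  W ⇒ negate
Point 4:
  Latitude: 0 + 26/60 + 55.2/3600 = 0.448667
  S ⇒ negate
  Longitude: 70 + 13/60 + 43/3600 = 70.228611
  W ⇒ negate

1. -0.10722, -146.61336
2. 51.71078, 99.59811
3. -36.63153, -0.31778
4. -0.44867, -70.22861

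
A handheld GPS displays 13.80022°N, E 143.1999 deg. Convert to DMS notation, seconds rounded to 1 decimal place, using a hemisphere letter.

13°48′0.8″ N, 143°11′59.6″ E

Lat: 0.800220° → 48.01320′; 0.01320 × 60 = 0.792″
Lon: 0.199900° → 11.99400′; 0.99400 × 60 = 59.640″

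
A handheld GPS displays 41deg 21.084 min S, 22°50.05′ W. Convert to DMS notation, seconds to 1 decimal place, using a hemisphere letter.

φ: 21.08400′ → 21′ and 0.08400 × 60 = 5.040″
λ: 50.05000′ → 50′ and 0.05000 × 60 = 3.000″

41°21′5.0″ S, 22°50′3.0″ W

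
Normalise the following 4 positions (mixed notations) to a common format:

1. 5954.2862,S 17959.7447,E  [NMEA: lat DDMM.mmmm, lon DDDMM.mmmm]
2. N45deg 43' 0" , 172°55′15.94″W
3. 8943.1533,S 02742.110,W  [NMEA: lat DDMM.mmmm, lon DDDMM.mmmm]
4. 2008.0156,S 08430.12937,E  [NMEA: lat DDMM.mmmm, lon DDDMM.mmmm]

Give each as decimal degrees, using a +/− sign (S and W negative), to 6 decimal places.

1. -59.904770, 179.995745
2. 45.716667, -172.921094
3. -89.719222, -27.701833
4. -20.133593, 84.502156

Point 1:
  φ: degrees = first 2 digits = 59, minutes = 54.2862; 59 + 54.2862/60 = 59.9047700
  hemisphere S, so the sign is −
  Lon: split at 3 digits → 179° and 59.7447′; 179 + 59.7447/60 = 179.9957450
  E ⇒ keep positive
Point 2:
  φ: 45 + 43/60 + 0/3600 = 45.7166667
  N ⇒ keep positive
  λ: 172° + 55/60 + 15.94/3600 = 172 + 0.916667 + 0.004428 = 172.9210944
  W ⇒ negate
Point 3:
  Lat: degrees = first 2 digits = 89, minutes = 43.1533; 89 + 43.1533/60 = 89.7192217
  S ⇒ negate
  Lon: degrees = first 3 digits = 27, minutes = 42.11; 27 + 42.11/60 = 27.7018333
  W ⇒ negate
Point 4:
  Lat: split at 2 digits → 20° and 8.0156′; 20 + 8.0156/60 = 20.1335933
  S → negative
  Lon: degrees = first 3 digits = 84, minutes = 30.12937; 84 + 30.12937/60 = 84.5021562
  E → positive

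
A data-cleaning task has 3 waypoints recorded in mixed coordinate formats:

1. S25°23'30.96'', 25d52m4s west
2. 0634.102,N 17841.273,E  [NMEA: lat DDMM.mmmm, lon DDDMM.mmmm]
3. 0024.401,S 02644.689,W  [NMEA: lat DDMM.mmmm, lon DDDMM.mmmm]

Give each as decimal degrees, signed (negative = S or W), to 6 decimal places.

Point 1:
  φ: 25 + 23/60 + 30.96/3600 = 25.3919333
  hemisphere S, so the sign is −
  Lon: 25 + 52/60 + 4/3600 = 25.8677778
  W → negative
Point 2:
  Latitude: split at 2 digits → 06° and 34.102′; 6 + 34.102/60 = 6.5683667
  N ⇒ keep positive
  Longitude: split at 3 digits → 178° and 41.273′; 178 + 41.273/60 = 178.6878833
  E → positive
Point 3:
  Lat: split at 2 digits → 00° and 24.401′; 0 + 24.401/60 = 0.4066833
  hemisphere S, so the sign is −
  Lon: split at 3 digits → 026° and 44.689′; 26 + 44.689/60 = 26.7448167
  W → negative

1. -25.391933, -25.867778
2. 6.568367, 178.687883
3. -0.406683, -26.744817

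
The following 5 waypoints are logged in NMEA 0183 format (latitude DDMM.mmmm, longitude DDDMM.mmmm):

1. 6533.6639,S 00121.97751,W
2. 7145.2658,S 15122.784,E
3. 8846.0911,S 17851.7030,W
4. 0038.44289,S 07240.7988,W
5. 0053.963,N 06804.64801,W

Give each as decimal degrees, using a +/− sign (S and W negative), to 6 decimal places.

Point 1:
  Latitude: split at 2 digits → 65° and 33.6639′; 65 + 33.6639/60 = 65.5610650
  hemisphere S, so the sign is −
  λ: split at 3 digits → 001° and 21.97751′; 1 + 21.97751/60 = 1.3662918
  W → negative
Point 2:
  φ: degrees = first 2 digits = 71, minutes = 45.2658; 71 + 45.2658/60 = 71.7544300
  S → negative
  Lon: degrees = first 3 digits = 151, minutes = 22.784; 151 + 22.784/60 = 151.3797333
  E ⇒ keep positive
Point 3:
  Lat: degrees = first 2 digits = 88, minutes = 46.0911; 88 + 46.0911/60 = 88.7681850
  hemisphere S, so the sign is −
  Longitude: split at 3 digits → 178° and 51.703′; 178 + 51.703/60 = 178.8617167
  W ⇒ negate
Point 4:
  Latitude: degrees = first 2 digits = 0, minutes = 38.44289; 0 + 38.44289/60 = 0.6407148
  hemisphere S, so the sign is −
  Longitude: degrees = first 3 digits = 72, minutes = 40.7988; 72 + 40.7988/60 = 72.6799800
  hemisphere W, so the sign is −
Point 5:
  Lat: degrees = first 2 digits = 0, minutes = 53.963; 0 + 53.963/60 = 0.8993833
  N → positive
  Lon: split at 3 digits → 068° and 4.64801′; 68 + 4.64801/60 = 68.0774668
  W ⇒ negate

1. -65.561065, -1.366292
2. -71.754430, 151.379733
3. -88.768185, -178.861717
4. -0.640715, -72.679980
5. 0.899383, -68.077467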